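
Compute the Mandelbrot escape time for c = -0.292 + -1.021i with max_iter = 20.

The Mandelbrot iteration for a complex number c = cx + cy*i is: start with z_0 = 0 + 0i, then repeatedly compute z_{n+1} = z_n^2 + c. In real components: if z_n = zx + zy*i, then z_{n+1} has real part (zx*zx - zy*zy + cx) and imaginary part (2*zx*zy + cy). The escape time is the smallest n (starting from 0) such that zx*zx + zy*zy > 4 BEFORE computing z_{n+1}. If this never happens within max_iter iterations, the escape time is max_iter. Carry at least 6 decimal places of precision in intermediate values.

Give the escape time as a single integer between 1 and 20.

z_0 = 0 + 0i, c = -0.2920 + -1.0210i
Iter 1: z = -0.2920 + -1.0210i, |z|^2 = 1.1277
Iter 2: z = -1.2492 + -0.4247i, |z|^2 = 1.7408
Iter 3: z = 1.0880 + 0.0401i, |z|^2 = 1.1854
Iter 4: z = 0.8902 + -0.9337i, |z|^2 = 1.6642
Iter 5: z = -0.3712 + -2.6833i, |z|^2 = 7.3380
Escaped at iteration 5

Answer: 5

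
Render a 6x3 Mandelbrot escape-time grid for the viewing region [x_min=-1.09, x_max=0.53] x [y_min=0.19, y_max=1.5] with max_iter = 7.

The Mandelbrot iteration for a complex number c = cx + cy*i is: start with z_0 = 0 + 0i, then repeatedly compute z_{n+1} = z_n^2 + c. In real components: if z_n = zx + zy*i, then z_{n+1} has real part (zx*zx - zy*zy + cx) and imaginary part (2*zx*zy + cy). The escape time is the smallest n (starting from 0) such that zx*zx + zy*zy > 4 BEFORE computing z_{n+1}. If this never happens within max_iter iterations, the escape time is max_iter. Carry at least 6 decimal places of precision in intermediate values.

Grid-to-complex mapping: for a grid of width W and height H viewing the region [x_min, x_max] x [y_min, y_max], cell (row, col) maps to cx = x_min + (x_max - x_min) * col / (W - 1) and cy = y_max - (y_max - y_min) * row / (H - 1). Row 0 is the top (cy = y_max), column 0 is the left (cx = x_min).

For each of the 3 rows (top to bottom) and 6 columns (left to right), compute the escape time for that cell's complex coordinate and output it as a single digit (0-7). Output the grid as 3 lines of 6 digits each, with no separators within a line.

Answer: 222222
345753
777775

Derivation:
(row=0, col=0): c = -1.0900 + 1.5000i → escape time 2
(row=0, col=1): c = -0.7660 + 1.5000i → escape time 2
(row=0, col=2): c = -0.4420 + 1.5000i → escape time 2
(row=0, col=3): c = -0.1180 + 1.5000i → escape time 2
(row=0, col=4): c = 0.2060 + 1.5000i → escape time 2
(row=0, col=5): c = 0.5300 + 1.5000i → escape time 2
(row=1, col=0): c = -1.0900 + 0.8450i → escape time 3
(row=1, col=1): c = -0.7660 + 0.8450i → escape time 4
(row=1, col=2): c = -0.4420 + 0.8450i → escape time 5
(row=1, col=3): c = -0.1180 + 0.8450i → escape time 7
(row=1, col=4): c = 0.2060 + 0.8450i → escape time 5
(row=1, col=5): c = 0.5300 + 0.8450i → escape time 3
(row=2, col=0): c = -1.0900 + 0.1900i → escape time 7
(row=2, col=1): c = -0.7660 + 0.1900i → escape time 7
(row=2, col=2): c = -0.4420 + 0.1900i → escape time 7
(row=2, col=3): c = -0.1180 + 0.1900i → escape time 7
(row=2, col=4): c = 0.2060 + 0.1900i → escape time 7
(row=2, col=5): c = 0.5300 + 0.1900i → escape time 5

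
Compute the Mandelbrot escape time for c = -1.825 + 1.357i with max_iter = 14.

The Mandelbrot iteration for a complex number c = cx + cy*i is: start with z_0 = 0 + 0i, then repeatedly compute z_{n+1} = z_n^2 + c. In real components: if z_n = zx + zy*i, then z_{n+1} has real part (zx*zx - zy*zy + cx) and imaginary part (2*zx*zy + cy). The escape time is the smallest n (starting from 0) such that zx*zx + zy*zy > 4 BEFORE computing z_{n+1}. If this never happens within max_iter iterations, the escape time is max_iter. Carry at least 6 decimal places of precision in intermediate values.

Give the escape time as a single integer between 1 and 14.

Answer: 1

Derivation:
z_0 = 0 + 0i, c = -1.8250 + 1.3570i
Iter 1: z = -1.8250 + 1.3570i, |z|^2 = 5.1721
Escaped at iteration 1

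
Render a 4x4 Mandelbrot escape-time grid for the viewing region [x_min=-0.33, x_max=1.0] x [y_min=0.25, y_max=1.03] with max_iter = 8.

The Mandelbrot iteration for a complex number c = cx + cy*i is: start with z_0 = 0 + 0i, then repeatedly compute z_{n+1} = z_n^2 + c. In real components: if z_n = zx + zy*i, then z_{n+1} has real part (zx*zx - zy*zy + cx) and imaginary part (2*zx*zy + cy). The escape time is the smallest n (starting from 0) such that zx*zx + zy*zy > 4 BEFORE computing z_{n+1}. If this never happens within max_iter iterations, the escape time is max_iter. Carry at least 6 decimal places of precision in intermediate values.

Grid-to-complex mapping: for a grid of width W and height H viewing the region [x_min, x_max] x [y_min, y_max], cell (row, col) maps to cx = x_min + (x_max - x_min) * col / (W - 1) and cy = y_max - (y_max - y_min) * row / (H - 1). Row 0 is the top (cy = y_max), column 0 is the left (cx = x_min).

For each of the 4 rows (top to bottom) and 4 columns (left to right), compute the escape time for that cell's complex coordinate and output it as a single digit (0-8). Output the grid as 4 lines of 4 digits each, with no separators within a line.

(row=0, col=0): c = -0.3300 + 1.0300i → escape time 5
(row=0, col=1): c = 0.1133 + 1.0300i → escape time 4
(row=0, col=2): c = 0.5567 + 1.0300i → escape time 2
(row=0, col=3): c = 1.0000 + 1.0300i → escape time 2
(row=1, col=0): c = -0.3300 + 0.7700i → escape time 8
(row=1, col=1): c = 0.1133 + 0.7700i → escape time 6
(row=1, col=2): c = 0.5567 + 0.7700i → escape time 3
(row=1, col=3): c = 1.0000 + 0.7700i → escape time 2
(row=2, col=0): c = -0.3300 + 0.5100i → escape time 8
(row=2, col=1): c = 0.1133 + 0.5100i → escape time 8
(row=2, col=2): c = 0.5567 + 0.5100i → escape time 4
(row=2, col=3): c = 1.0000 + 0.5100i → escape time 2
(row=3, col=0): c = -0.3300 + 0.2500i → escape time 8
(row=3, col=1): c = 0.1133 + 0.2500i → escape time 8
(row=3, col=2): c = 0.5567 + 0.2500i → escape time 4
(row=3, col=3): c = 1.0000 + 0.2500i → escape time 2

Answer: 5422
8632
8842
8842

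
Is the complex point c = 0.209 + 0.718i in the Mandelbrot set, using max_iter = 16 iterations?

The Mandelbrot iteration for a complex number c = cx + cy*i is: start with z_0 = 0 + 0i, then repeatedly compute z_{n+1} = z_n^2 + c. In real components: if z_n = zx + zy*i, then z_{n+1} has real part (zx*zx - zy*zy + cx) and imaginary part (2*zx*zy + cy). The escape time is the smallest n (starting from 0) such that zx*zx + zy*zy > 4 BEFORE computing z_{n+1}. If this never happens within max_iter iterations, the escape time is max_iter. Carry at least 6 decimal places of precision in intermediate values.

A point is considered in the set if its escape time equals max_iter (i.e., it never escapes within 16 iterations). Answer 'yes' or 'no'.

z_0 = 0 + 0i, c = 0.2090 + 0.7180i
Iter 1: z = 0.2090 + 0.7180i, |z|^2 = 0.5592
Iter 2: z = -0.2628 + 1.0181i, |z|^2 = 1.1057
Iter 3: z = -0.7585 + 0.1828i, |z|^2 = 0.6087
Iter 4: z = 0.7509 + 0.4407i, |z|^2 = 0.7581
Iter 5: z = 0.5786 + 1.3799i, |z|^2 = 2.2388
Iter 6: z = -1.3602 + 2.3148i, |z|^2 = 7.2086
Escaped at iteration 6

Answer: no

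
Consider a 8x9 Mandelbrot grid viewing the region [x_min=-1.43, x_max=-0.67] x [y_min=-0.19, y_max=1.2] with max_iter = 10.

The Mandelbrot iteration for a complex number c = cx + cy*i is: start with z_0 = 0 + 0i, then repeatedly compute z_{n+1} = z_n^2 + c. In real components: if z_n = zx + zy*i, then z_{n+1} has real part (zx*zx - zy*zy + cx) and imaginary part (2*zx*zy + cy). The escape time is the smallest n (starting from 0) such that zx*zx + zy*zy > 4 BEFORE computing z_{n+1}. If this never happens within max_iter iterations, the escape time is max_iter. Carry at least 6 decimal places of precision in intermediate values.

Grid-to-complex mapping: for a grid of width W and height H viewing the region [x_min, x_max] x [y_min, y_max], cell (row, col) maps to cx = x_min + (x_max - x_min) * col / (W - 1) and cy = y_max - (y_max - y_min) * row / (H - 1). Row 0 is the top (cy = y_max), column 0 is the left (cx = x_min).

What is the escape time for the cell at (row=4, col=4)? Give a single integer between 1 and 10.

Answer: 5

Derivation:
z_0 = 0 + 0i, c = -0.9957 + 0.5050i
Iter 1: z = -0.9957 + 0.5050i, |z|^2 = 1.2465
Iter 2: z = -0.2593 + -0.5007i, |z|^2 = 0.3179
Iter 3: z = -1.1792 + 0.7646i, |z|^2 = 1.9751
Iter 4: z = -0.1900 + -1.2983i, |z|^2 = 1.7216
Iter 5: z = -2.6451 + 0.9983i, |z|^2 = 7.9931
Escaped at iteration 5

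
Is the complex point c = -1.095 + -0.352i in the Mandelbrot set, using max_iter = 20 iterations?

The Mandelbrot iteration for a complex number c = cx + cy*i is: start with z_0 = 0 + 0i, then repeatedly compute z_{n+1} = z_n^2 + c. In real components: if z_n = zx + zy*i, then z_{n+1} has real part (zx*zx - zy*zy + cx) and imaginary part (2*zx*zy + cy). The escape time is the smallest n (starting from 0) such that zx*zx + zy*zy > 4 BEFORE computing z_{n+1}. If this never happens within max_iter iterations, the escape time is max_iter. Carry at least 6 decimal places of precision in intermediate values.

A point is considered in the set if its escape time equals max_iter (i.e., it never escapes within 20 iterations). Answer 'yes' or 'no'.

z_0 = 0 + 0i, c = -1.0950 + -0.3520i
Iter 1: z = -1.0950 + -0.3520i, |z|^2 = 1.3229
Iter 2: z = -0.0199 + 0.4189i, |z|^2 = 0.1759
Iter 3: z = -1.2701 + -0.3687i, |z|^2 = 1.7490
Iter 4: z = 0.3822 + 0.5844i, |z|^2 = 0.4876
Iter 5: z = -1.2905 + 0.0947i, |z|^2 = 1.6744
Iter 6: z = 0.5615 + -0.5964i, |z|^2 = 0.6709
Iter 7: z = -1.1355 + -1.0217i, |z|^2 = 2.3331
Iter 8: z = -0.8496 + 1.9682i, |z|^2 = 4.5956
Escaped at iteration 8

Answer: no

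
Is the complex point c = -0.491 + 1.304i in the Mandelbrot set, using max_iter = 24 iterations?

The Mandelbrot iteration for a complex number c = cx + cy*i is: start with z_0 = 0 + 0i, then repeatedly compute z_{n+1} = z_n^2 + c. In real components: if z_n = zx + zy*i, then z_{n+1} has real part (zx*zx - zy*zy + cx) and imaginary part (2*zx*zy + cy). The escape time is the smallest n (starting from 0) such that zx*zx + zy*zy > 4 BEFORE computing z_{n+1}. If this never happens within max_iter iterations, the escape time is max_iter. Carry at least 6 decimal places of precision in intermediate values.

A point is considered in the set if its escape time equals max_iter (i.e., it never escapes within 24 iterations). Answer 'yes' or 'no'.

z_0 = 0 + 0i, c = -0.4910 + 1.3040i
Iter 1: z = -0.4910 + 1.3040i, |z|^2 = 1.9415
Iter 2: z = -1.9503 + 0.0235i, |z|^2 = 3.8044
Iter 3: z = 3.3123 + 1.2124i, |z|^2 = 12.4411
Escaped at iteration 3

Answer: no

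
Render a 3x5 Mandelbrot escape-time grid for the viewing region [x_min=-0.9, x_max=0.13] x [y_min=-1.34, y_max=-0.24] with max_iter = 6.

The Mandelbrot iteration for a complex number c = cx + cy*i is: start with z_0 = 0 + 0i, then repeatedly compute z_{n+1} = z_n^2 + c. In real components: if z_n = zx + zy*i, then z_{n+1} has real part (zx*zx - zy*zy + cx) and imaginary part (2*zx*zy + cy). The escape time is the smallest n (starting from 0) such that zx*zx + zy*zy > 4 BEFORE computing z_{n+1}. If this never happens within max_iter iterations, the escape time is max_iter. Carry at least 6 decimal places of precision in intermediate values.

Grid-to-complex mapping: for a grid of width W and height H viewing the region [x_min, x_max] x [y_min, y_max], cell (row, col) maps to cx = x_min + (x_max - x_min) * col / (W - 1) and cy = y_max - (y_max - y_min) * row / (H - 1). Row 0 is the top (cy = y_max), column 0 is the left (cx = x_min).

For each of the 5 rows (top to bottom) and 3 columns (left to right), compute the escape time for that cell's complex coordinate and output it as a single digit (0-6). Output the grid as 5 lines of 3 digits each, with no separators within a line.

Answer: 666
566
466
344
222

Derivation:
(row=0, col=0): c = -0.9000 + -0.2400i → escape time 6
(row=0, col=1): c = -0.3850 + -0.2400i → escape time 6
(row=0, col=2): c = 0.1300 + -0.2400i → escape time 6
(row=1, col=0): c = -0.9000 + -0.5150i → escape time 5
(row=1, col=1): c = -0.3850 + -0.5150i → escape time 6
(row=1, col=2): c = 0.1300 + -0.5150i → escape time 6
(row=2, col=0): c = -0.9000 + -0.7900i → escape time 4
(row=2, col=1): c = -0.3850 + -0.7900i → escape time 6
(row=2, col=2): c = 0.1300 + -0.7900i → escape time 6
(row=3, col=0): c = -0.9000 + -1.0650i → escape time 3
(row=3, col=1): c = -0.3850 + -1.0650i → escape time 4
(row=3, col=2): c = 0.1300 + -1.0650i → escape time 4
(row=4, col=0): c = -0.9000 + -1.3400i → escape time 2
(row=4, col=1): c = -0.3850 + -1.3400i → escape time 2
(row=4, col=2): c = 0.1300 + -1.3400i → escape time 2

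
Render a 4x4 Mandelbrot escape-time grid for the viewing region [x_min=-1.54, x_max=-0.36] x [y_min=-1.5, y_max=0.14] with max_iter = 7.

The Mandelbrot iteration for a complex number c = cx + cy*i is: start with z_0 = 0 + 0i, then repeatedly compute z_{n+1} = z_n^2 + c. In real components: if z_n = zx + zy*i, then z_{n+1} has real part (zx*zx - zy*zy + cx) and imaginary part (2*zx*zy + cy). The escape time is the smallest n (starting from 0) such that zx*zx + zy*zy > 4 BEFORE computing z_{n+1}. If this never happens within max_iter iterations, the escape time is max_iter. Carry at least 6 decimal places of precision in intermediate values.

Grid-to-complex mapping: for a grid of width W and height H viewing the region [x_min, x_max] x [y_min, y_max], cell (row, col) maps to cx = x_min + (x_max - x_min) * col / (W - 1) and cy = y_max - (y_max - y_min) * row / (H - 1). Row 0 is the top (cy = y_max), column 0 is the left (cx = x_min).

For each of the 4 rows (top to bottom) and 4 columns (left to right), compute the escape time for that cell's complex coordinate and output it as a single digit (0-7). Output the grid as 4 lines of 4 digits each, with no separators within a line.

(row=0, col=0): c = -1.5400 + 0.1400i → escape time 6
(row=0, col=1): c = -1.1467 + 0.1400i → escape time 7
(row=0, col=2): c = -0.7533 + 0.1400i → escape time 7
(row=0, col=3): c = -0.3600 + 0.1400i → escape time 7
(row=1, col=0): c = -1.5400 + -0.4067i → escape time 4
(row=1, col=1): c = -1.1467 + -0.4067i → escape time 7
(row=1, col=2): c = -0.7533 + -0.4067i → escape time 7
(row=1, col=3): c = -0.3600 + -0.4067i → escape time 7
(row=2, col=0): c = -1.5400 + -0.9533i → escape time 3
(row=2, col=1): c = -1.1467 + -0.9533i → escape time 3
(row=2, col=2): c = -0.7533 + -0.9533i → escape time 3
(row=2, col=3): c = -0.3600 + -0.9533i → escape time 5
(row=3, col=0): c = -1.5400 + -1.5000i → escape time 1
(row=3, col=1): c = -1.1467 + -1.5000i → escape time 2
(row=3, col=2): c = -0.7533 + -1.5000i → escape time 2
(row=3, col=3): c = -0.3600 + -1.5000i → escape time 2

Answer: 6777
4777
3335
1222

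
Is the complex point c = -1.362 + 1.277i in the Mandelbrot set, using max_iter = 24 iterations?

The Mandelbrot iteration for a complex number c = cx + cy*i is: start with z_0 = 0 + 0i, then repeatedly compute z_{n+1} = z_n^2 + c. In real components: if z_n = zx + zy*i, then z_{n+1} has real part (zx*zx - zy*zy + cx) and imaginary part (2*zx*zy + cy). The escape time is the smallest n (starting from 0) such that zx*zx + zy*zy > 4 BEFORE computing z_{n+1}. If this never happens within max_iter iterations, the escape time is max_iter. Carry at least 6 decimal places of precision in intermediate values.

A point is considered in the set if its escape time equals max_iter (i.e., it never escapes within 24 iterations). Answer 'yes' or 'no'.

z_0 = 0 + 0i, c = -1.3620 + 1.2770i
Iter 1: z = -1.3620 + 1.2770i, |z|^2 = 3.4858
Iter 2: z = -1.1377 + -2.2015i, |z|^2 = 6.1411
Escaped at iteration 2

Answer: no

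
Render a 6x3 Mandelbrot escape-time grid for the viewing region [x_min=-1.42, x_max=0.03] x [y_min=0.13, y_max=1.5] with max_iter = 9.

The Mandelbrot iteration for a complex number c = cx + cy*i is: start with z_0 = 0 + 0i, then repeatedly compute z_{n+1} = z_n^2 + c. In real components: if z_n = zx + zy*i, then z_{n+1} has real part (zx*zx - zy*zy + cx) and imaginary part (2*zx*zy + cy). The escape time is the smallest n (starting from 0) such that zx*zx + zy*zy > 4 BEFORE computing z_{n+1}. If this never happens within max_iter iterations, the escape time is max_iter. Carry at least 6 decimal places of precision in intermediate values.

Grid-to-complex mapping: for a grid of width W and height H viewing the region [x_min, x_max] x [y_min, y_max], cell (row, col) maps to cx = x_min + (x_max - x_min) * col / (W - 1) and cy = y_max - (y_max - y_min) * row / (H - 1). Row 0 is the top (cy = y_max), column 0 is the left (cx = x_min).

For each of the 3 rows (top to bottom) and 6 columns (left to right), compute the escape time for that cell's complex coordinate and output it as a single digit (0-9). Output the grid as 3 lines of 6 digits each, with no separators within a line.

(row=0, col=0): c = -1.4200 + 1.5000i → escape time 1
(row=0, col=1): c = -1.1300 + 1.5000i → escape time 2
(row=0, col=2): c = -0.8400 + 1.5000i → escape time 2
(row=0, col=3): c = -0.5500 + 1.5000i → escape time 2
(row=0, col=4): c = -0.2600 + 1.5000i → escape time 2
(row=0, col=5): c = 0.0300 + 1.5000i → escape time 2
(row=1, col=0): c = -1.4200 + 0.8150i → escape time 3
(row=1, col=1): c = -1.1300 + 0.8150i → escape time 3
(row=1, col=2): c = -0.8400 + 0.8150i → escape time 4
(row=1, col=3): c = -0.5500 + 0.8150i → escape time 5
(row=1, col=4): c = -0.2600 + 0.8150i → escape time 9
(row=1, col=5): c = 0.0300 + 0.8150i → escape time 9
(row=2, col=0): c = -1.4200 + 0.1300i → escape time 9
(row=2, col=1): c = -1.1300 + 0.1300i → escape time 9
(row=2, col=2): c = -0.8400 + 0.1300i → escape time 9
(row=2, col=3): c = -0.5500 + 0.1300i → escape time 9
(row=2, col=4): c = -0.2600 + 0.1300i → escape time 9
(row=2, col=5): c = 0.0300 + 0.1300i → escape time 9

Answer: 122222
334599
999999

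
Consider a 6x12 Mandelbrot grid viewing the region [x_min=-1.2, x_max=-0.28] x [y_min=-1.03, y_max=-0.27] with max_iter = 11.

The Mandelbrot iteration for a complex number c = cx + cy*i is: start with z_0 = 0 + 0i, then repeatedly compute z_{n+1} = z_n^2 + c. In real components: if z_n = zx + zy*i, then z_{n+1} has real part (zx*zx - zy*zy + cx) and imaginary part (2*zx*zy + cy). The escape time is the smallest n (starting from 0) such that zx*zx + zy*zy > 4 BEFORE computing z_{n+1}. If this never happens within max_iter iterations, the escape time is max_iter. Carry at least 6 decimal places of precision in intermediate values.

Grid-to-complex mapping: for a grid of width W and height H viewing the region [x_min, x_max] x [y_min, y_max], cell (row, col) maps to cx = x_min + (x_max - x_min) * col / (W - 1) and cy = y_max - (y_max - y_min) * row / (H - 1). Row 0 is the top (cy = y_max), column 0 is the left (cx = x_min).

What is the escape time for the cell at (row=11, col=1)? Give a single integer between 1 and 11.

Answer: 3

Derivation:
z_0 = 0 + 0i, c = -1.0160 + -1.0300i
Iter 1: z = -1.0160 + -1.0300i, |z|^2 = 2.0932
Iter 2: z = -1.0446 + 1.0630i, |z|^2 = 2.2212
Iter 3: z = -1.0546 + -3.2508i, |z|^2 = 11.6801
Escaped at iteration 3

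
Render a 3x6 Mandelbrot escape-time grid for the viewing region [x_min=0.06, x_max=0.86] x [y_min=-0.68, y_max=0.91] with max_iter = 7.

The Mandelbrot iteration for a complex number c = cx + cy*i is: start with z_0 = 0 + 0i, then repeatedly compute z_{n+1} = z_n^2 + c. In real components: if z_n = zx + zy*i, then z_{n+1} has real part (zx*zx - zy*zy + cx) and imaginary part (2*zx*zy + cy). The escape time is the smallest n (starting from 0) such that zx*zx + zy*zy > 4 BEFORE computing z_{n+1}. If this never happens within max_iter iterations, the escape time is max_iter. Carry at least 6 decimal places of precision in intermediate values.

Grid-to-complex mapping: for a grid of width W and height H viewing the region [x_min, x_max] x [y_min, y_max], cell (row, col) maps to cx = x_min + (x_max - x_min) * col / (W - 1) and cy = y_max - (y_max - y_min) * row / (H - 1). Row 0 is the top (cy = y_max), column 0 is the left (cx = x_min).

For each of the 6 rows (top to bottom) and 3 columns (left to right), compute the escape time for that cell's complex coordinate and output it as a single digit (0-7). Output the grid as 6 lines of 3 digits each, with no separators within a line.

Answer: 632
752
773
753
773
742

Derivation:
(row=0, col=0): c = 0.0600 + 0.9100i → escape time 6
(row=0, col=1): c = 0.4600 + 0.9100i → escape time 3
(row=0, col=2): c = 0.8600 + 0.9100i → escape time 2
(row=1, col=0): c = 0.0600 + 0.5920i → escape time 7
(row=1, col=1): c = 0.4600 + 0.5920i → escape time 5
(row=1, col=2): c = 0.8600 + 0.5920i → escape time 2
(row=2, col=0): c = 0.0600 + 0.2740i → escape time 7
(row=2, col=1): c = 0.4600 + 0.2740i → escape time 7
(row=2, col=2): c = 0.8600 + 0.2740i → escape time 3
(row=3, col=0): c = 0.0600 + -0.0440i → escape time 7
(row=3, col=1): c = 0.4600 + -0.0440i → escape time 5
(row=3, col=2): c = 0.8600 + -0.0440i → escape time 3
(row=4, col=0): c = 0.0600 + -0.3620i → escape time 7
(row=4, col=1): c = 0.4600 + -0.3620i → escape time 7
(row=4, col=2): c = 0.8600 + -0.3620i → escape time 3
(row=5, col=0): c = 0.0600 + -0.6800i → escape time 7
(row=5, col=1): c = 0.4600 + -0.6800i → escape time 4
(row=5, col=2): c = 0.8600 + -0.6800i → escape time 2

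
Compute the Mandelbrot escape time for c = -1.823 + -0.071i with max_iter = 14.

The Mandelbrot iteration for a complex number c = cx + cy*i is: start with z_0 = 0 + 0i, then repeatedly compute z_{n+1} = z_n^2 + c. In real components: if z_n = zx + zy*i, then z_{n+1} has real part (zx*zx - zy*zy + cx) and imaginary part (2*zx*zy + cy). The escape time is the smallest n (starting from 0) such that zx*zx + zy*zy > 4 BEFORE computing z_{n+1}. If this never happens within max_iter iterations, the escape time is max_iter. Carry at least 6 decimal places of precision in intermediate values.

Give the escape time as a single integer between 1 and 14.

z_0 = 0 + 0i, c = -1.8230 + -0.0710i
Iter 1: z = -1.8230 + -0.0710i, |z|^2 = 3.3284
Iter 2: z = 1.4953 + 0.1879i, |z|^2 = 2.2712
Iter 3: z = 0.3776 + 0.4908i, |z|^2 = 0.3835
Iter 4: z = -1.9213 + 0.2997i, |z|^2 = 3.7813
Iter 5: z = 1.7787 + -1.2225i, |z|^2 = 4.6584
Escaped at iteration 5

Answer: 5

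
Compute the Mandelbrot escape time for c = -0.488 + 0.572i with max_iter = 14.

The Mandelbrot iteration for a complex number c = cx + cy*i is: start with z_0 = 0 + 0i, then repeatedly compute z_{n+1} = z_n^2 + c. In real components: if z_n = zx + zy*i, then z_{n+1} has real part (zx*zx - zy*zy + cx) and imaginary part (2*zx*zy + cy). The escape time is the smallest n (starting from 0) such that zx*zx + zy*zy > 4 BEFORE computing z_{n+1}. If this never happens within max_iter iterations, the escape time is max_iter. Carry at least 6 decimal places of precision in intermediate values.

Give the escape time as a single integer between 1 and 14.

z_0 = 0 + 0i, c = -0.4880 + 0.5720i
Iter 1: z = -0.4880 + 0.5720i, |z|^2 = 0.5653
Iter 2: z = -0.5770 + 0.0137i, |z|^2 = 0.3332
Iter 3: z = -0.1552 + 0.5562i, |z|^2 = 0.3334
Iter 4: z = -0.7732 + 0.3994i, |z|^2 = 0.7574
Iter 5: z = -0.0496 + -0.0456i, |z|^2 = 0.0045
Iter 6: z = -0.4876 + 0.5765i, |z|^2 = 0.5701
Iter 7: z = -0.5826 + 0.0098i, |z|^2 = 0.3395
Iter 8: z = -0.1487 + 0.5606i, |z|^2 = 0.3364
Iter 9: z = -0.7802 + 0.4053i, |z|^2 = 0.7730
Iter 10: z = -0.0436 + -0.0605i, |z|^2 = 0.0056
Iter 11: z = -0.4898 + 0.5773i, |z|^2 = 0.5731
Iter 12: z = -0.5814 + 0.0066i, |z|^2 = 0.3380
Iter 13: z = -0.1500 + 0.5644i, |z|^2 = 0.3410

Answer: 14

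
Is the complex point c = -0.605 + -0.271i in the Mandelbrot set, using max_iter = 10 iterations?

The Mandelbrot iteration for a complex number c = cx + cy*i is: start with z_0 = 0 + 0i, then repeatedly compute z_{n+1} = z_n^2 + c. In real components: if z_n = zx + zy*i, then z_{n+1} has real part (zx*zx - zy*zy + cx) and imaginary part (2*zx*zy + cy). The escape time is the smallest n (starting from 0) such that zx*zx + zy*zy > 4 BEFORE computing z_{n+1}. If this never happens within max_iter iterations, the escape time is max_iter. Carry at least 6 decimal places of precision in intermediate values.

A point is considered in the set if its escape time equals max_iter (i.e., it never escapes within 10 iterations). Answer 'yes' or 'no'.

Answer: yes

Derivation:
z_0 = 0 + 0i, c = -0.6050 + -0.2710i
Iter 1: z = -0.6050 + -0.2710i, |z|^2 = 0.4395
Iter 2: z = -0.3124 + 0.0569i, |z|^2 = 0.1008
Iter 3: z = -0.5106 + -0.3066i, |z|^2 = 0.3547
Iter 4: z = -0.4382 + 0.0421i, |z|^2 = 0.1938
Iter 5: z = -0.4147 + -0.3079i, |z|^2 = 0.2668
Iter 6: z = -0.5278 + -0.0156i, |z|^2 = 0.2788
Iter 7: z = -0.3267 + -0.2545i, |z|^2 = 0.1715
Iter 8: z = -0.5631 + -0.1047i, |z|^2 = 0.3280
Iter 9: z = -0.2989 + -0.1531i, |z|^2 = 0.1128
Did not escape in 10 iterations → in set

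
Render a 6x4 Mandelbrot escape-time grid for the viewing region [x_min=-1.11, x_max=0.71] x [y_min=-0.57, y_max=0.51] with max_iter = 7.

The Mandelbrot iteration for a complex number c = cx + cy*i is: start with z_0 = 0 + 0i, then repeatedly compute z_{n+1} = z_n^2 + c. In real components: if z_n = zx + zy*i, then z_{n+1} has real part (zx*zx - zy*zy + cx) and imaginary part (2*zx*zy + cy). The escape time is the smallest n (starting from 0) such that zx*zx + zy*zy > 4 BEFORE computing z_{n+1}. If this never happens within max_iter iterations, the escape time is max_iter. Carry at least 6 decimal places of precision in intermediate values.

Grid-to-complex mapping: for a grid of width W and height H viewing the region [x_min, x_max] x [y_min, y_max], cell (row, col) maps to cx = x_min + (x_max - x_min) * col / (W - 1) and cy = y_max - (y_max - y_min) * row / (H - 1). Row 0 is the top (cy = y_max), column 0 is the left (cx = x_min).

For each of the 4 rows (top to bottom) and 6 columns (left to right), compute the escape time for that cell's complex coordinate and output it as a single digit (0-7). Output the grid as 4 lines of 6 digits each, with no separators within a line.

Answer: 567773
777773
777773
467773

Derivation:
(row=0, col=0): c = -1.1100 + 0.5100i → escape time 5
(row=0, col=1): c = -0.7460 + 0.5100i → escape time 6
(row=0, col=2): c = -0.3820 + 0.5100i → escape time 7
(row=0, col=3): c = -0.0180 + 0.5100i → escape time 7
(row=0, col=4): c = 0.3460 + 0.5100i → escape time 7
(row=0, col=5): c = 0.7100 + 0.5100i → escape time 3
(row=1, col=0): c = -1.1100 + 0.1500i → escape time 7
(row=1, col=1): c = -0.7460 + 0.1500i → escape time 7
(row=1, col=2): c = -0.3820 + 0.1500i → escape time 7
(row=1, col=3): c = -0.0180 + 0.1500i → escape time 7
(row=1, col=4): c = 0.3460 + 0.1500i → escape time 7
(row=1, col=5): c = 0.7100 + 0.1500i → escape time 3
(row=2, col=0): c = -1.1100 + -0.2100i → escape time 7
(row=2, col=1): c = -0.7460 + -0.2100i → escape time 7
(row=2, col=2): c = -0.3820 + -0.2100i → escape time 7
(row=2, col=3): c = -0.0180 + -0.2100i → escape time 7
(row=2, col=4): c = 0.3460 + -0.2100i → escape time 7
(row=2, col=5): c = 0.7100 + -0.2100i → escape time 3
(row=3, col=0): c = -1.1100 + -0.5700i → escape time 4
(row=3, col=1): c = -0.7460 + -0.5700i → escape time 6
(row=3, col=2): c = -0.3820 + -0.5700i → escape time 7
(row=3, col=3): c = -0.0180 + -0.5700i → escape time 7
(row=3, col=4): c = 0.3460 + -0.5700i → escape time 7
(row=3, col=5): c = 0.7100 + -0.5700i → escape time 3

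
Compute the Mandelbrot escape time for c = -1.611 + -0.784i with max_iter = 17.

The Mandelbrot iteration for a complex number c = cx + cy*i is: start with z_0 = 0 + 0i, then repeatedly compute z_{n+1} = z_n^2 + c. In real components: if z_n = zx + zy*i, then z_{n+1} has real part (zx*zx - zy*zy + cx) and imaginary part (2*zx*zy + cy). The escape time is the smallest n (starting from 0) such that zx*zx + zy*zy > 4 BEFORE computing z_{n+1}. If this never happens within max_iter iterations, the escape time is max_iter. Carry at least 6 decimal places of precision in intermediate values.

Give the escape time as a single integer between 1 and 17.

z_0 = 0 + 0i, c = -1.6110 + -0.7840i
Iter 1: z = -1.6110 + -0.7840i, |z|^2 = 3.2100
Iter 2: z = 0.3697 + 1.7420i, |z|^2 = 3.1714
Iter 3: z = -4.5091 + 0.5039i, |z|^2 = 20.5858
Escaped at iteration 3

Answer: 3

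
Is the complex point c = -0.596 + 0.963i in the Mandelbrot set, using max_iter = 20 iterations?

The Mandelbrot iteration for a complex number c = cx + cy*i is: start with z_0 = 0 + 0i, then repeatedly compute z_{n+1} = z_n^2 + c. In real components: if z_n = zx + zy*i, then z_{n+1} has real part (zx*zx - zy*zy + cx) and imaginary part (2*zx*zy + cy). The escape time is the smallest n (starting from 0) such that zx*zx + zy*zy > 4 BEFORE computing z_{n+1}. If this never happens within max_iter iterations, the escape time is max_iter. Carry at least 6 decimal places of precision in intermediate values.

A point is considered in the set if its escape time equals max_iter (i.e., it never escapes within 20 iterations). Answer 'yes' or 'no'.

Answer: no

Derivation:
z_0 = 0 + 0i, c = -0.5960 + 0.9630i
Iter 1: z = -0.5960 + 0.9630i, |z|^2 = 1.2826
Iter 2: z = -1.1682 + -0.1849i, |z|^2 = 1.3988
Iter 3: z = 0.7344 + 1.3950i, |z|^2 = 2.4853
Iter 4: z = -2.0026 + 3.0119i, |z|^2 = 13.0821
Escaped at iteration 4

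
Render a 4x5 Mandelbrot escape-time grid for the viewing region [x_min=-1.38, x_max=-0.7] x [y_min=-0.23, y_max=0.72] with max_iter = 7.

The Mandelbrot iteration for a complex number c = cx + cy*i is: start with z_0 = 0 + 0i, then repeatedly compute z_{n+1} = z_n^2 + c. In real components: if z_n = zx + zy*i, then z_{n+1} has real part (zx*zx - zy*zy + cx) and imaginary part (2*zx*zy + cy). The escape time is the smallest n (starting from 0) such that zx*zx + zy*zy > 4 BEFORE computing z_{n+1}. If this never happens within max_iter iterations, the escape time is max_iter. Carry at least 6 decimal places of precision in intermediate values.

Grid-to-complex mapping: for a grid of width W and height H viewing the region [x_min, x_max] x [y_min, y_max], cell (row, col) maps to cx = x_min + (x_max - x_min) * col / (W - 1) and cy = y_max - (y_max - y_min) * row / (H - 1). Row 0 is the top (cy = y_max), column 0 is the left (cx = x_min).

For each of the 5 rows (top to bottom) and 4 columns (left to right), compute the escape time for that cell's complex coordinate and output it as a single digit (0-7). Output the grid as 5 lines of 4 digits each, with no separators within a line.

Answer: 3345
3557
6777
7777
6777

Derivation:
(row=0, col=0): c = -1.3800 + 0.7200i → escape time 3
(row=0, col=1): c = -1.1533 + 0.7200i → escape time 3
(row=0, col=2): c = -0.9267 + 0.7200i → escape time 4
(row=0, col=3): c = -0.7000 + 0.7200i → escape time 5
(row=1, col=0): c = -1.3800 + 0.4825i → escape time 3
(row=1, col=1): c = -1.1533 + 0.4825i → escape time 5
(row=1, col=2): c = -0.9267 + 0.4825i → escape time 5
(row=1, col=3): c = -0.7000 + 0.4825i → escape time 7
(row=2, col=0): c = -1.3800 + 0.2450i → escape time 6
(row=2, col=1): c = -1.1533 + 0.2450i → escape time 7
(row=2, col=2): c = -0.9267 + 0.2450i → escape time 7
(row=2, col=3): c = -0.7000 + 0.2450i → escape time 7
(row=3, col=0): c = -1.3800 + 0.0075i → escape time 7
(row=3, col=1): c = -1.1533 + 0.0075i → escape time 7
(row=3, col=2): c = -0.9267 + 0.0075i → escape time 7
(row=3, col=3): c = -0.7000 + 0.0075i → escape time 7
(row=4, col=0): c = -1.3800 + -0.2300i → escape time 6
(row=4, col=1): c = -1.1533 + -0.2300i → escape time 7
(row=4, col=2): c = -0.9267 + -0.2300i → escape time 7
(row=4, col=3): c = -0.7000 + -0.2300i → escape time 7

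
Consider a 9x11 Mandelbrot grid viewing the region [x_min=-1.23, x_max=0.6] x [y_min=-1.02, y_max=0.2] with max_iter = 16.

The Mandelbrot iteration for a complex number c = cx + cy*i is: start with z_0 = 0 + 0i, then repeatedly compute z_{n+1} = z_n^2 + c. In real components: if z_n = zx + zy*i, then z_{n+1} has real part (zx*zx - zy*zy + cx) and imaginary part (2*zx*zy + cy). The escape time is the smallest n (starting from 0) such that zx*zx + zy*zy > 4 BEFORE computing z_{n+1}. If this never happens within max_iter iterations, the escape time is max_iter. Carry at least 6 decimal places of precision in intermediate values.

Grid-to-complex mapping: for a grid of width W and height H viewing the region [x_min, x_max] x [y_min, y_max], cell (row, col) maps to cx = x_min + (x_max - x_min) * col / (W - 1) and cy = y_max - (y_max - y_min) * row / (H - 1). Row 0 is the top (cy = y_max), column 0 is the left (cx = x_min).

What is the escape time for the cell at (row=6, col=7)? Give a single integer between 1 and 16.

Answer: 11

Derivation:
z_0 = 0 + 0i, c = 0.3713 + -0.5320i
Iter 1: z = 0.3713 + -0.5320i, |z|^2 = 0.4209
Iter 2: z = 0.2261 + -0.9270i, |z|^2 = 0.9104
Iter 3: z = -0.4370 + -0.9511i, |z|^2 = 1.0956
Iter 4: z = -0.3424 + 0.2993i, |z|^2 = 0.2068
Iter 5: z = 0.3989 + -0.7369i, |z|^2 = 0.7022
Iter 6: z = -0.0127 + -1.1199i, |z|^2 = 1.2544
Iter 7: z = -0.8829 + -0.5036i, |z|^2 = 1.0331
Iter 8: z = 0.8971 + 0.3573i, |z|^2 = 0.9324
Iter 9: z = 1.0484 + 0.1090i, |z|^2 = 1.1110
Iter 10: z = 1.4585 + -0.3035i, |z|^2 = 2.2193
Iter 11: z = 2.4064 + -1.4173i, |z|^2 = 7.7993
Escaped at iteration 11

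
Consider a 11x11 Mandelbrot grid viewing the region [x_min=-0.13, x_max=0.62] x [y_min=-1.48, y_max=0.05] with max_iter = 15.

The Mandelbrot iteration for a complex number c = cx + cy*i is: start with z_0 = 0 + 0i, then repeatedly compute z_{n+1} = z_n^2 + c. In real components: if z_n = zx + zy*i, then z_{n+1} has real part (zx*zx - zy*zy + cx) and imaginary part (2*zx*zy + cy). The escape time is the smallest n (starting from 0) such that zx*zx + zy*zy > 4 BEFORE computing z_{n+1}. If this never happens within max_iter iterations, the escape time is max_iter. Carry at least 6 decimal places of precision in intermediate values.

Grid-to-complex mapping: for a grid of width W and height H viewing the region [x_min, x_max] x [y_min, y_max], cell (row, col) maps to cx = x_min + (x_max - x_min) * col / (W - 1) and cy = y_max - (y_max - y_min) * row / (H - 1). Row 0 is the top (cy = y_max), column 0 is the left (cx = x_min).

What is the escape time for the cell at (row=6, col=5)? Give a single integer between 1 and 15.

Answer: 4

Derivation:
z_0 = 0 + 0i, c = 0.2450 + -0.8680i
Iter 1: z = 0.2450 + -0.8680i, |z|^2 = 0.8134
Iter 2: z = -0.4484 + -1.2933i, |z|^2 = 1.8737
Iter 3: z = -1.2266 + 0.2918i, |z|^2 = 1.5898
Iter 4: z = 1.6644 + -1.5840i, |z|^2 = 5.2792
Escaped at iteration 4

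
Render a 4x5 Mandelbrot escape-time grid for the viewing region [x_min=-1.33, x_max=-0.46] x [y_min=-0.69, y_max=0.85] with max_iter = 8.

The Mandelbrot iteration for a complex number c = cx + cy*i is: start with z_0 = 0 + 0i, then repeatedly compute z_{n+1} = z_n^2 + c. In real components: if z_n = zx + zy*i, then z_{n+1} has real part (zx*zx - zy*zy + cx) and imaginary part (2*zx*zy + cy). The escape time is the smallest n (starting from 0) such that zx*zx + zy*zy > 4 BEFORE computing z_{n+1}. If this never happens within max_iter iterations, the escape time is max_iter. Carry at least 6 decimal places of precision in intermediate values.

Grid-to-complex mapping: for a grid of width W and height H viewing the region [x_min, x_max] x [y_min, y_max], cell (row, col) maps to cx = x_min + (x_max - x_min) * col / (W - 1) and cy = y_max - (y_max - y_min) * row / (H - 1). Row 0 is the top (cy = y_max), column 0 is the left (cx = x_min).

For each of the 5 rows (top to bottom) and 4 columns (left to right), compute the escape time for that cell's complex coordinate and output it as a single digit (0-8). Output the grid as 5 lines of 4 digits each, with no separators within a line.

(row=0, col=0): c = -1.3300 + 0.8500i → escape time 3
(row=0, col=1): c = -1.0400 + 0.8500i → escape time 3
(row=0, col=2): c = -0.7500 + 0.8500i → escape time 4
(row=0, col=3): c = -0.4600 + 0.8500i → escape time 5
(row=1, col=0): c = -1.3300 + 0.4650i → escape time 4
(row=1, col=1): c = -1.0400 + 0.4650i → escape time 5
(row=1, col=2): c = -0.7500 + 0.4650i → escape time 7
(row=1, col=3): c = -0.4600 + 0.4650i → escape time 8
(row=2, col=0): c = -1.3300 + 0.0800i → escape time 8
(row=2, col=1): c = -1.0400 + 0.0800i → escape time 8
(row=2, col=2): c = -0.7500 + 0.0800i → escape time 8
(row=2, col=3): c = -0.4600 + 0.0800i → escape time 8
(row=3, col=0): c = -1.3300 + -0.3050i → escape time 6
(row=3, col=1): c = -1.0400 + -0.3050i → escape time 8
(row=3, col=2): c = -0.7500 + -0.3050i → escape time 8
(row=3, col=3): c = -0.4600 + -0.3050i → escape time 8
(row=4, col=0): c = -1.3300 + -0.6900i → escape time 3
(row=4, col=1): c = -1.0400 + -0.6900i → escape time 4
(row=4, col=2): c = -0.7500 + -0.6900i → escape time 5
(row=4, col=3): c = -0.4600 + -0.6900i → escape time 8

Answer: 3345
4578
8888
6888
3458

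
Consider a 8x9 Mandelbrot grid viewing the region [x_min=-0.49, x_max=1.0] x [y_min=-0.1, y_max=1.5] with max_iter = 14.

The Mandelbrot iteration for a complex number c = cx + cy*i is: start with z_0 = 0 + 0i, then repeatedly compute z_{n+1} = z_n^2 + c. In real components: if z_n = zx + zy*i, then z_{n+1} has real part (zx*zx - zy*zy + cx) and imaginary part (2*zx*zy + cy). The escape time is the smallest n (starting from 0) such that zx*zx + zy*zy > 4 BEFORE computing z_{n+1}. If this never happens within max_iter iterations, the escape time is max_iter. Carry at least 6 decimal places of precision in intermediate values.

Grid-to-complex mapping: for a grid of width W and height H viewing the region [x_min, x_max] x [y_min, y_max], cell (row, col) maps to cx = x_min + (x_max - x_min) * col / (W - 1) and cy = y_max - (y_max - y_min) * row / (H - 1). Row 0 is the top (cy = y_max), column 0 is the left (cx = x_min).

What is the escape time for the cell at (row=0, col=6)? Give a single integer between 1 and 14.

z_0 = 0 + 0i, c = 0.7871 + 1.5000i
Iter 1: z = 0.7871 + 1.5000i, |z|^2 = 2.8696
Iter 2: z = -0.8433 + 3.8614i, |z|^2 = 15.6217
Escaped at iteration 2

Answer: 2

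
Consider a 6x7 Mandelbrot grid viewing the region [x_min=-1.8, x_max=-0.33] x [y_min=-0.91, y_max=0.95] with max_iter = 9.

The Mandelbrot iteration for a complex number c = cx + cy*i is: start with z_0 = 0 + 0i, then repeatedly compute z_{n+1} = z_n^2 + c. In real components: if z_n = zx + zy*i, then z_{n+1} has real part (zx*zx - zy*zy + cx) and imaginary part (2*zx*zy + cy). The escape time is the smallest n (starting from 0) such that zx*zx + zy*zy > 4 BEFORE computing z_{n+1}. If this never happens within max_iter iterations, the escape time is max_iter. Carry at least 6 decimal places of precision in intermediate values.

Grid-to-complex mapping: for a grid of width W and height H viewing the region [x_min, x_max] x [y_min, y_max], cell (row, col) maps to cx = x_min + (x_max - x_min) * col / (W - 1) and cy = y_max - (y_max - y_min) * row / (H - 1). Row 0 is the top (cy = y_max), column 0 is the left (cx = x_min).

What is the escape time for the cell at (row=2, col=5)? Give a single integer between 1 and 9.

z_0 = 0 + 0i, c = -0.3300 + 0.3300i
Iter 1: z = -0.3300 + 0.3300i, |z|^2 = 0.2178
Iter 2: z = -0.3300 + 0.1122i, |z|^2 = 0.1215
Iter 3: z = -0.2337 + 0.2559i, |z|^2 = 0.1201
Iter 4: z = -0.3409 + 0.2104i, |z|^2 = 0.1605
Iter 5: z = -0.2580 + 0.1866i, |z|^2 = 0.1014
Iter 6: z = -0.2982 + 0.2337i, |z|^2 = 0.1436
Iter 7: z = -0.2957 + 0.1906i, |z|^2 = 0.1238
Iter 8: z = -0.2789 + 0.2173i, |z|^2 = 0.1250

Answer: 9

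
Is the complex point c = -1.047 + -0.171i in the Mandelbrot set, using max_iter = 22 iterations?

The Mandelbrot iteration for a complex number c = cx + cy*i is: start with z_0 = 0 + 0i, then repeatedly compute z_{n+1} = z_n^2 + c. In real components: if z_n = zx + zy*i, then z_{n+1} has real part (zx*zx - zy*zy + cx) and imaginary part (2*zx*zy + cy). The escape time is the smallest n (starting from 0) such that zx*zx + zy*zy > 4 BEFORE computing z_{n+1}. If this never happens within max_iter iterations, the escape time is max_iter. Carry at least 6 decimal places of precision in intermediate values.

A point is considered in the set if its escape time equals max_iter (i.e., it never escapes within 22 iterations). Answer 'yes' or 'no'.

Answer: yes

Derivation:
z_0 = 0 + 0i, c = -1.0470 + -0.1710i
Iter 1: z = -1.0470 + -0.1710i, |z|^2 = 1.1254
Iter 2: z = 0.0200 + 0.1871i, |z|^2 = 0.0354
Iter 3: z = -1.0816 + -0.1635i, |z|^2 = 1.1966
Iter 4: z = 0.0961 + 0.1827i, |z|^2 = 0.0426
Iter 5: z = -1.0712 + -0.1359i, |z|^2 = 1.1658
Iter 6: z = 0.0819 + 0.1201i, |z|^2 = 0.0211
Iter 7: z = -1.0547 + -0.1513i, |z|^2 = 1.1353
Iter 8: z = 0.0425 + 0.1482i, |z|^2 = 0.0238
Iter 9: z = -1.0672 + -0.1584i, |z|^2 = 1.1639
Iter 10: z = 0.0667 + 0.1671i, |z|^2 = 0.0324
Iter 11: z = -1.0705 + -0.1487i, |z|^2 = 1.1680
Iter 12: z = 0.0768 + 0.1474i, |z|^2 = 0.0276
Iter 13: z = -1.0628 + -0.1484i, |z|^2 = 1.1516
Iter 14: z = 0.0606 + 0.1444i, |z|^2 = 0.0245
Iter 15: z = -1.0642 + -0.1535i, |z|^2 = 1.1560
Iter 16: z = 0.0619 + 0.1557i, |z|^2 = 0.0281
Iter 17: z = -1.0674 + -0.1517i, |z|^2 = 1.1624
Iter 18: z = 0.0694 + 0.1529i, |z|^2 = 0.0282
Iter 19: z = -1.0656 + -0.1498i, |z|^2 = 1.1579
Iter 20: z = 0.0660 + 0.1482i, |z|^2 = 0.0263
Iter 21: z = -1.0646 + -0.1514i, |z|^2 = 1.1563
Did not escape in 22 iterations → in set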